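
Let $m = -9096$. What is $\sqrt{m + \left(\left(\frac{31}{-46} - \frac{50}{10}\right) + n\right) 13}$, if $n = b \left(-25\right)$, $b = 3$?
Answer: $\frac{3 i \sqrt{2385146}}{46} \approx 100.72 i$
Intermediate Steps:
$n = -75$ ($n = 3 \left(-25\right) = -75$)
$\sqrt{m + \left(\left(\frac{31}{-46} - \frac{50}{10}\right) + n\right) 13} = \sqrt{-9096 + \left(\left(\frac{31}{-46} - \frac{50}{10}\right) - 75\right) 13} = \sqrt{-9096 + \left(\left(31 \left(- \frac{1}{46}\right) - 5\right) - 75\right) 13} = \sqrt{-9096 + \left(\left(- \frac{31}{46} - 5\right) - 75\right) 13} = \sqrt{-9096 + \left(- \frac{261}{46} - 75\right) 13} = \sqrt{-9096 - \frac{48243}{46}} = \sqrt{- \frac{466659}{46}} = \frac{3 i \sqrt{2385146}}{46}$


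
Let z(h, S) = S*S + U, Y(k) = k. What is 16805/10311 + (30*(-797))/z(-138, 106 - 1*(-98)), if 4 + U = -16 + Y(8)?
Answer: 75436535/71496474 ≈ 1.0551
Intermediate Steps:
U = -12 (U = -4 + (-16 + 8) = -4 - 8 = -12)
z(h, S) = -12 + S² (z(h, S) = S*S - 12 = S² - 12 = -12 + S²)
16805/10311 + (30*(-797))/z(-138, 106 - 1*(-98)) = 16805/10311 + (30*(-797))/(-12 + (106 - 1*(-98))²) = 16805*(1/10311) - 23910/(-12 + (106 + 98)²) = 16805/10311 - 23910/(-12 + 204²) = 16805/10311 - 23910/(-12 + 41616) = 16805/10311 - 23910/41604 = 16805/10311 - 23910*1/41604 = 16805/10311 - 3985/6934 = 75436535/71496474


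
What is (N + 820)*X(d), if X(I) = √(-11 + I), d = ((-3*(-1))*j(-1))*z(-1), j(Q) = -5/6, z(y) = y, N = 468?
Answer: 644*I*√34 ≈ 3755.1*I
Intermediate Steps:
j(Q) = -⅚ (j(Q) = -5*⅙ = -⅚)
d = 5/2 (d = (-3*(-1)*(-⅚))*(-1) = (3*(-⅚))*(-1) = -5/2*(-1) = 5/2 ≈ 2.5000)
(N + 820)*X(d) = (468 + 820)*√(-11 + 5/2) = 1288*√(-17/2) = 1288*(I*√34/2) = 644*I*√34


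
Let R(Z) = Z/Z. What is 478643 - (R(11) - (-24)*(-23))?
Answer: 479194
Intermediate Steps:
R(Z) = 1
478643 - (R(11) - (-24)*(-23)) = 478643 - (1 - (-24)*(-23)) = 478643 - (1 - 3*184) = 478643 - (1 - 552) = 478643 - 1*(-551) = 478643 + 551 = 479194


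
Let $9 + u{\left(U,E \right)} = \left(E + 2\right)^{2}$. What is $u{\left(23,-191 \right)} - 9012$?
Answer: $26700$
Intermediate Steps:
$u{\left(U,E \right)} = -9 + \left(2 + E\right)^{2}$ ($u{\left(U,E \right)} = -9 + \left(E + 2\right)^{2} = -9 + \left(2 + E\right)^{2}$)
$u{\left(23,-191 \right)} - 9012 = \left(-9 + \left(2 - 191\right)^{2}\right) - 9012 = \left(-9 + \left(-189\right)^{2}\right) - 9012 = \left(-9 + 35721\right) - 9012 = 35712 - 9012 = 26700$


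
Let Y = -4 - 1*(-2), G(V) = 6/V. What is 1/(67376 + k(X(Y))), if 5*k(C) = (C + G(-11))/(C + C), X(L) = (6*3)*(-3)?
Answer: 99/6670234 ≈ 1.4842e-5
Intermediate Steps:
Y = -2 (Y = -4 + 2 = -2)
X(L) = -54 (X(L) = 18*(-3) = -54)
k(C) = (-6/11 + C)/(10*C) (k(C) = ((C + 6/(-11))/(C + C))/5 = ((C + 6*(-1/11))/((2*C)))/5 = ((C - 6/11)*(1/(2*C)))/5 = ((-6/11 + C)*(1/(2*C)))/5 = ((-6/11 + C)/(2*C))/5 = (-6/11 + C)/(10*C))
1/(67376 + k(X(Y))) = 1/(67376 + (1/110)*(-6 + 11*(-54))/(-54)) = 1/(67376 + (1/110)*(-1/54)*(-6 - 594)) = 1/(67376 + (1/110)*(-1/54)*(-600)) = 1/(67376 + 10/99) = 1/(6670234/99) = 99/6670234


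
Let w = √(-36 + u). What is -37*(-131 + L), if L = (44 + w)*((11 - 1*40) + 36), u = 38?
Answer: -6549 - 259*√2 ≈ -6915.3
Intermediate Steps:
w = √2 (w = √(-36 + 38) = √2 ≈ 1.4142)
L = 308 + 7*√2 (L = (44 + √2)*((11 - 1*40) + 36) = (44 + √2)*((11 - 40) + 36) = (44 + √2)*(-29 + 36) = (44 + √2)*7 = 308 + 7*√2 ≈ 317.90)
-37*(-131 + L) = -37*(-131 + (308 + 7*√2)) = -37*(177 + 7*√2) = -6549 - 259*√2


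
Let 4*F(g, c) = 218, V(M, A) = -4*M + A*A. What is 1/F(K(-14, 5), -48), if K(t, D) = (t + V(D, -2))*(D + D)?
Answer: 2/109 ≈ 0.018349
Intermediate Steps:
V(M, A) = A² - 4*M (V(M, A) = -4*M + A² = A² - 4*M)
K(t, D) = 2*D*(4 + t - 4*D) (K(t, D) = (t + ((-2)² - 4*D))*(D + D) = (t + (4 - 4*D))*(2*D) = (4 + t - 4*D)*(2*D) = 2*D*(4 + t - 4*D))
F(g, c) = 109/2 (F(g, c) = (¼)*218 = 109/2)
1/F(K(-14, 5), -48) = 1/(109/2) = 2/109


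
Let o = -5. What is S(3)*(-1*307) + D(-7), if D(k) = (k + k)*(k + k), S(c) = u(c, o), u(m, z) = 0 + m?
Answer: -725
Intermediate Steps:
u(m, z) = m
S(c) = c
D(k) = 4*k² (D(k) = (2*k)*(2*k) = 4*k²)
S(3)*(-1*307) + D(-7) = 3*(-1*307) + 4*(-7)² = 3*(-307) + 4*49 = -921 + 196 = -725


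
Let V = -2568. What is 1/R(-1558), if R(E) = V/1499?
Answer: -1499/2568 ≈ -0.58372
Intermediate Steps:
R(E) = -2568/1499
1/R(-1558) = 1/(-2568/1499) = -1499/2568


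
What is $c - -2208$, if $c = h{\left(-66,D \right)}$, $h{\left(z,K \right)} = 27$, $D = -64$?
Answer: $2235$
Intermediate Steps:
$c = 27$
$c - -2208 = 27 - -2208 = 27 + 2208 = 2235$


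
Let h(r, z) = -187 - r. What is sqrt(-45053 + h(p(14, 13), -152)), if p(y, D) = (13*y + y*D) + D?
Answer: 11*I*sqrt(377) ≈ 213.58*I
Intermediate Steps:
p(y, D) = D + 13*y + D*y (p(y, D) = (13*y + D*y) + D = D + 13*y + D*y)
sqrt(-45053 + h(p(14, 13), -152)) = sqrt(-45053 + (-187 - (13 + 13*14 + 13*14))) = sqrt(-45053 + (-187 - (13 + 182 + 182))) = sqrt(-45053 + (-187 - 1*377)) = sqrt(-45053 + (-187 - 377)) = sqrt(-45053 - 564) = sqrt(-45617) = 11*I*sqrt(377)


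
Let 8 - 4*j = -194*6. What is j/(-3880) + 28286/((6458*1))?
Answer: 53928743/12528520 ≈ 4.3045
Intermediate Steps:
j = 293 (j = 2 - (-97)*6/2 = 2 - 1/4*(-1164) = 2 + 291 = 293)
j/(-3880) + 28286/((6458*1)) = 293/(-3880) + 28286/((6458*1)) = 293*(-1/3880) + 28286/6458 = -293/3880 + 28286*(1/6458) = -293/3880 + 14143/3229 = 53928743/12528520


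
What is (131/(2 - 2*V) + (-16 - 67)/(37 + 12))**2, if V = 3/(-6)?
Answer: 38068900/21609 ≈ 1761.7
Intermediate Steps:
V = -1/2 (V = 3*(-1/6) = -1/2 ≈ -0.50000)
(131/(2 - 2*V) + (-16 - 67)/(37 + 12))**2 = (131/(2 - 2*(-1/2)) + (-16 - 67)/(37 + 12))**2 = (131/(2 + 1) - 83/49)**2 = (131/3 - 83*1/49)**2 = (131*(1/3) - 83/49)**2 = (131/3 - 83/49)**2 = (6170/147)**2 = 38068900/21609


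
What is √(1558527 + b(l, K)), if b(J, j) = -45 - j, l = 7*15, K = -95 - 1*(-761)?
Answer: 2*√389454 ≈ 1248.1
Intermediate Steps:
K = 666 (K = -95 + 761 = 666)
l = 105
√(1558527 + b(l, K)) = √(1558527 + (-45 - 1*666)) = √(1558527 + (-45 - 666)) = √(1558527 - 711) = √1557816 = 2*√389454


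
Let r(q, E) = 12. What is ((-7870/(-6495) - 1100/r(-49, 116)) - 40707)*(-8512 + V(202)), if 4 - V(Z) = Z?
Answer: 153864745580/433 ≈ 3.5535e+8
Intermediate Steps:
V(Z) = 4 - Z
((-7870/(-6495) - 1100/r(-49, 116)) - 40707)*(-8512 + V(202)) = ((-7870/(-6495) - 1100/12) - 40707)*(-8512 + (4 - 1*202)) = ((-7870*(-1/6495) - 1100*1/12) - 40707)*(-8512 + (4 - 202)) = ((1574/1299 - 275/3) - 40707)*(-8512 - 198) = (-39167/433 - 40707)*(-8710) = -17665298/433*(-8710) = 153864745580/433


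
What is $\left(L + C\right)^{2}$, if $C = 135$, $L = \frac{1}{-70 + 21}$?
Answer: $\frac{43744996}{2401} \approx 18220.0$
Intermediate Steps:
$L = - \frac{1}{49}$ ($L = \frac{1}{-49} = - \frac{1}{49} \approx -0.020408$)
$\left(L + C\right)^{2} = \left(- \frac{1}{49} + 135\right)^{2} = \left(\frac{6614}{49}\right)^{2} = \frac{43744996}{2401}$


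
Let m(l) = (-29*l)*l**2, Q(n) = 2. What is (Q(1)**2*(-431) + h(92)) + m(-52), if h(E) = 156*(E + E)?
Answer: 4104612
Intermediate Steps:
m(l) = -29*l**3
h(E) = 312*E (h(E) = 156*(2*E) = 312*E)
(Q(1)**2*(-431) + h(92)) + m(-52) = (2**2*(-431) + 312*92) - 29*(-52)**3 = (4*(-431) + 28704) - 29*(-140608) = (-1724 + 28704) + 4077632 = 26980 + 4077632 = 4104612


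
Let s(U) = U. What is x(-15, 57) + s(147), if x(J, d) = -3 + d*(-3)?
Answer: -27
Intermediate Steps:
x(J, d) = -3 - 3*d
x(-15, 57) + s(147) = (-3 - 3*57) + 147 = (-3 - 171) + 147 = -174 + 147 = -27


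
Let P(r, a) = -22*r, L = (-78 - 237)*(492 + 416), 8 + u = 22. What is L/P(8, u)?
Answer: 71505/44 ≈ 1625.1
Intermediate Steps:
u = 14 (u = -8 + 22 = 14)
L = -286020 (L = -315*908 = -286020)
L/P(8, u) = -286020/((-22*8)) = -286020/(-176) = -286020*(-1/176) = 71505/44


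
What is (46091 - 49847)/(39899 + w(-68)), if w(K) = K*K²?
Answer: 1252/91511 ≈ 0.013681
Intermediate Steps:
w(K) = K³
(46091 - 49847)/(39899 + w(-68)) = (46091 - 49847)/(39899 + (-68)³) = -3756/(39899 - 314432) = -3756/(-274533) = -3756*(-1/274533) = 1252/91511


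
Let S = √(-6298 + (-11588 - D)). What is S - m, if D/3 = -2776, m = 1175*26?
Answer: -30550 + 9*I*√118 ≈ -30550.0 + 97.765*I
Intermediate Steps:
m = 30550
D = -8328 (D = 3*(-2776) = -8328)
S = 9*I*√118 (S = √(-6298 + (-11588 - 1*(-8328))) = √(-6298 + (-11588 + 8328)) = √(-6298 - 3260) = √(-9558) = 9*I*√118 ≈ 97.765*I)
S - m = 9*I*√118 - 1*30550 = 9*I*√118 - 30550 = -30550 + 9*I*√118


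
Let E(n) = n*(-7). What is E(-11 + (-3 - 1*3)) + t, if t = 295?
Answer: 414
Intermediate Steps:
E(n) = -7*n
E(-11 + (-3 - 1*3)) + t = -7*(-11 + (-3 - 1*3)) + 295 = -7*(-11 + (-3 - 3)) + 295 = -7*(-11 - 6) + 295 = -7*(-17) + 295 = 119 + 295 = 414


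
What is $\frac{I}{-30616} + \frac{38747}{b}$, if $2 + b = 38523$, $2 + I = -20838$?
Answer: $\frac{248631974}{147419867} \approx 1.6866$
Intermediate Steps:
$I = -20840$ ($I = -2 - 20838 = -20840$)
$b = 38521$ ($b = -2 + 38523 = 38521$)
$\frac{I}{-30616} + \frac{38747}{b} = - \frac{20840}{-30616} + \frac{38747}{38521} = \left(-20840\right) \left(- \frac{1}{30616}\right) + 38747 \cdot \frac{1}{38521} = \frac{2605}{3827} + \frac{38747}{38521} = \frac{248631974}{147419867}$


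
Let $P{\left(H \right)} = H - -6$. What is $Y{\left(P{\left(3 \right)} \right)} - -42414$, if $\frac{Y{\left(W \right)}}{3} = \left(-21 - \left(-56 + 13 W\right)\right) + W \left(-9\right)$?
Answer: $41925$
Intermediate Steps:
$P{\left(H \right)} = 6 + H$ ($P{\left(H \right)} = H + 6 = 6 + H$)
$Y{\left(W \right)} = 105 - 66 W$ ($Y{\left(W \right)} = 3 \left(\left(-21 - \left(-56 + 13 W\right)\right) + W \left(-9\right)\right) = 3 \left(\left(-21 - \left(-56 + 13 W\right)\right) - 9 W\right) = 3 \left(\left(35 - 13 W\right) - 9 W\right) = 3 \left(35 - 22 W\right) = 105 - 66 W$)
$Y{\left(P{\left(3 \right)} \right)} - -42414 = \left(105 - 66 \left(6 + 3\right)\right) - -42414 = \left(105 - 594\right) + 42414 = -489 + 42414 = 41925$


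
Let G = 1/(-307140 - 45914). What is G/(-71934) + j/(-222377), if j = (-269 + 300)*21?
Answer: -16533177547459/5647616701878372 ≈ -0.0029275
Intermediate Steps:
j = 651 (j = 31*21 = 651)
G = -1/353054 (G = 1/(-353054) = -1/353054 ≈ -2.8324e-6)
G/(-71934) + j/(-222377) = -1/353054/(-71934) + 651/(-222377) = -1/353054*(-1/71934) + 651*(-1/222377) = 1/25396586436 - 651/222377 = -16533177547459/5647616701878372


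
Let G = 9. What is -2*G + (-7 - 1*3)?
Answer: -28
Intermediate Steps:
-2*G + (-7 - 1*3) = -2*9 + (-7 - 1*3) = -18 + (-7 - 3) = -18 - 10 = -28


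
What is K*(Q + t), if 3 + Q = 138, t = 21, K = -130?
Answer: -20280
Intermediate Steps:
Q = 135 (Q = -3 + 138 = 135)
K*(Q + t) = -130*(135 + 21) = -130*156 = -20280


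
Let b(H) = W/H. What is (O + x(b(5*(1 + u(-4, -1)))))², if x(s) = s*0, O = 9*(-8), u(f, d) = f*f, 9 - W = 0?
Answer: 5184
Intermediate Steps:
W = 9 (W = 9 - 1*0 = 9 + 0 = 9)
u(f, d) = f²
O = -72
b(H) = 9/H
x(s) = 0
(O + x(b(5*(1 + u(-4, -1)))))² = (-72 + 0)² = (-72)² = 5184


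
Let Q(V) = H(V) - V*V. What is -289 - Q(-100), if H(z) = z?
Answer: 9811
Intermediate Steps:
Q(V) = V - V**2 (Q(V) = V - V*V = V - V**2)
-289 - Q(-100) = -289 - (-100)*(1 - 1*(-100)) = -289 - (-100)*(1 + 100) = -289 - (-100)*101 = -289 - 1*(-10100) = -289 + 10100 = 9811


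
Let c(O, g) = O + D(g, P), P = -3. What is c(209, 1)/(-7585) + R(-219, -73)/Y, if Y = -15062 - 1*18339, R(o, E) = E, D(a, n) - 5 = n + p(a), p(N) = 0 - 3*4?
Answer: -6093094/253346585 ≈ -0.024050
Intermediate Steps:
p(N) = -12 (p(N) = 0 - 12 = -12)
D(a, n) = -7 + n (D(a, n) = 5 + (n - 12) = 5 + (-12 + n) = -7 + n)
Y = -33401 (Y = -15062 - 18339 = -33401)
c(O, g) = -10 + O (c(O, g) = O + (-7 - 3) = O - 10 = -10 + O)
c(209, 1)/(-7585) + R(-219, -73)/Y = (-10 + 209)/(-7585) - 73/(-33401) = 199*(-1/7585) - 73*(-1/33401) = -199/7585 + 73/33401 = -6093094/253346585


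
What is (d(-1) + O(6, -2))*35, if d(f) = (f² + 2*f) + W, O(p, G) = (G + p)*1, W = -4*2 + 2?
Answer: -105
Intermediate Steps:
W = -6 (W = -8 + 2 = -6)
O(p, G) = G + p
d(f) = -6 + f² + 2*f (d(f) = (f² + 2*f) - 6 = -6 + f² + 2*f)
(d(-1) + O(6, -2))*35 = ((-6 + (-1)² + 2*(-1)) + (-2 + 6))*35 = ((-6 + 1 - 2) + 4)*35 = (-7 + 4)*35 = -3*35 = -105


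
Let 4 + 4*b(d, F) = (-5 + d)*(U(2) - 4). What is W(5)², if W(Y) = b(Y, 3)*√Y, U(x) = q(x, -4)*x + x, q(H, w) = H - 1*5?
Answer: 5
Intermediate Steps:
q(H, w) = -5 + H (q(H, w) = H - 5 = -5 + H)
U(x) = x + x*(-5 + x) (U(x) = (-5 + x)*x + x = x*(-5 + x) + x = x + x*(-5 + x))
b(d, F) = 9 - 2*d (b(d, F) = -1 + ((-5 + d)*(2*(-4 + 2) - 4))/4 = -1 + ((-5 + d)*(2*(-2) - 4))/4 = -1 + ((-5 + d)*(-4 - 4))/4 = -1 + ((-5 + d)*(-8))/4 = -1 + (40 - 8*d)/4 = -1 + (10 - 2*d) = 9 - 2*d)
W(Y) = √Y*(9 - 2*Y) (W(Y) = (9 - 2*Y)*√Y = √Y*(9 - 2*Y))
W(5)² = (√5*(9 - 2*5))² = (√5*(9 - 10))² = (√5*(-1))² = (-√5)² = 5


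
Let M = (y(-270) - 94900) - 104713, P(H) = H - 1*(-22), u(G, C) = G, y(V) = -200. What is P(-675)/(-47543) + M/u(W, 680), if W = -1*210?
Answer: 9499846589/9984030 ≈ 951.50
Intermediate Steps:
W = -210
P(H) = 22 + H (P(H) = H + 22 = 22 + H)
M = -199813 (M = (-200 - 94900) - 104713 = -95100 - 104713 = -199813)
P(-675)/(-47543) + M/u(W, 680) = (22 - 675)/(-47543) - 199813/(-210) = -653*(-1/47543) - 199813*(-1/210) = 653/47543 + 199813/210 = 9499846589/9984030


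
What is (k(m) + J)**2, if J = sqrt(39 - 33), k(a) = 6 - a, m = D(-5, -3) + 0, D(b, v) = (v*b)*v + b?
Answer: (56 + sqrt(6))**2 ≈ 3416.3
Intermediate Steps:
D(b, v) = b + b*v**2 (D(b, v) = (b*v)*v + b = b*v**2 + b = b + b*v**2)
m = -50 (m = -5*(1 + (-3)**2) + 0 = -5*(1 + 9) + 0 = -5*10 + 0 = -50 + 0 = -50)
J = sqrt(6) ≈ 2.4495
(k(m) + J)**2 = ((6 - 1*(-50)) + sqrt(6))**2 = ((6 + 50) + sqrt(6))**2 = (56 + sqrt(6))**2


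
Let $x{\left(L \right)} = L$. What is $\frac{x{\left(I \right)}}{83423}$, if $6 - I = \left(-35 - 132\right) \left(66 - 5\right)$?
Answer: $\frac{10193}{83423} \approx 0.12218$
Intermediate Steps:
$I = 10193$ ($I = 6 - \left(-35 - 132\right) \left(66 - 5\right) = 6 - \left(-167\right) 61 = 6 - -10187 = 6 + 10187 = 10193$)
$\frac{x{\left(I \right)}}{83423} = \frac{10193}{83423}$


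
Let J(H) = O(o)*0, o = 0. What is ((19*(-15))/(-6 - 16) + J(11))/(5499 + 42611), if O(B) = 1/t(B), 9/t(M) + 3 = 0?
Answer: 57/211684 ≈ 0.00026927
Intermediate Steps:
t(M) = -3 (t(M) = 9/(-3 + 0) = 9/(-3) = 9*(-⅓) = -3)
O(B) = -⅓ (O(B) = 1/(-3) = 1*(-⅓) = -⅓)
J(H) = 0 (J(H) = -⅓*0 = 0)
((19*(-15))/(-6 - 16) + J(11))/(5499 + 42611) = ((19*(-15))/(-6 - 16) + 0)/(5499 + 42611) = (-285/(-22) + 0)/48110 = (-285*(-1/22) + 0)*(1/48110) = (285/22 + 0)*(1/48110) = (285/22)*(1/48110) = 57/211684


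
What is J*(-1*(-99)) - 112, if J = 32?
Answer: 3056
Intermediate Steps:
J*(-1*(-99)) - 112 = 32*(-1*(-99)) - 112 = 32*99 - 112 = 3168 - 112 = 3056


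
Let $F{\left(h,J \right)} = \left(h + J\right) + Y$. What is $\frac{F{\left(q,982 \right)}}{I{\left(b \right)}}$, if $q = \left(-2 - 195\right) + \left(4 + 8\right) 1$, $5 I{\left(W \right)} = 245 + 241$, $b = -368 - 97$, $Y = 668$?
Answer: $\frac{7325}{486} \approx 15.072$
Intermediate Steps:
$b = -465$ ($b = -368 - 97 = -465$)
$I{\left(W \right)} = \frac{486}{5}$ ($I{\left(W \right)} = \frac{245 + 241}{5} = \frac{1}{5} \cdot 486 = \frac{486}{5}$)
$q = -185$ ($q = -197 + 12 \cdot 1 = -197 + 12 = -185$)
$F{\left(h,J \right)} = 668 + J + h$ ($F{\left(h,J \right)} = \left(h + J\right) + 668 = \left(J + h\right) + 668 = 668 + J + h$)
$\frac{F{\left(q,982 \right)}}{I{\left(b \right)}} = \frac{668 + 982 - 185}{\frac{486}{5}} = 1465 \cdot \frac{5}{486} = \frac{7325}{486}$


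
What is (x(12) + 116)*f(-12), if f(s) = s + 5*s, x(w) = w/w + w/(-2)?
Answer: -7992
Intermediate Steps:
x(w) = 1 - w/2 (x(w) = 1 + w*(-½) = 1 - w/2)
f(s) = 6*s
(x(12) + 116)*f(-12) = ((1 - ½*12) + 116)*(6*(-12)) = ((1 - 6) + 116)*(-72) = (-5 + 116)*(-72) = 111*(-72) = -7992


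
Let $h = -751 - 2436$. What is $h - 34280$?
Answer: $-37467$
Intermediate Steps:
$h = -3187$ ($h = -751 - 2436 = -3187$)
$h - 34280 = -3187 - 34280 = -37467$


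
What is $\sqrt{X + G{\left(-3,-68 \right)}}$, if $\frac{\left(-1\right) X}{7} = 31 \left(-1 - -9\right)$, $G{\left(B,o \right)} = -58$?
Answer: $i \sqrt{1794} \approx 42.356 i$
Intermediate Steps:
$X = -1736$ ($X = - 7 \cdot 31 \left(-1 - -9\right) = - 7 \cdot 31 \left(-1 + 9\right) = - 7 \cdot 31 \cdot 8 = \left(-7\right) 248 = -1736$)
$\sqrt{X + G{\left(-3,-68 \right)}} = \sqrt{-1736 - 58} = \sqrt{-1794} = i \sqrt{1794}$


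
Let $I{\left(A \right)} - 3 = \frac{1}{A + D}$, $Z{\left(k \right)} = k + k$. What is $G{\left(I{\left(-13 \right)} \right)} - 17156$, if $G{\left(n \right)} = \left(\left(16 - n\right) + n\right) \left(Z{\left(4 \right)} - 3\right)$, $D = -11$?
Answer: $-17076$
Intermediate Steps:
$Z{\left(k \right)} = 2 k$
$I{\left(A \right)} = 3 + \frac{1}{-11 + A}$ ($I{\left(A \right)} = 3 + \frac{1}{A - 11} = 3 + \frac{1}{-11 + A}$)
$G{\left(n \right)} = 80$ ($G{\left(n \right)} = \left(\left(16 - n\right) + n\right) \left(2 \cdot 4 - 3\right) = 16 \left(8 - 3\right) = 16 \cdot 5 = 80$)
$G{\left(I{\left(-13 \right)} \right)} - 17156 = 80 - 17156 = -17076$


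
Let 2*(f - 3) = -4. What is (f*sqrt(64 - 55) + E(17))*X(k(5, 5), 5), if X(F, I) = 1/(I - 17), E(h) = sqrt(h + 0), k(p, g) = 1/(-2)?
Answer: -1/4 - sqrt(17)/12 ≈ -0.59359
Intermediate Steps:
f = 1 (f = 3 + (1/2)*(-4) = 3 - 2 = 1)
k(p, g) = -1/2 (k(p, g) = 1*(-1/2) = -1/2)
E(h) = sqrt(h)
X(F, I) = 1/(-17 + I)
(f*sqrt(64 - 55) + E(17))*X(k(5, 5), 5) = (1*sqrt(64 - 55) + sqrt(17))/(-17 + 5) = (1*sqrt(9) + sqrt(17))/(-12) = (1*3 + sqrt(17))*(-1/12) = (3 + sqrt(17))*(-1/12) = -1/4 - sqrt(17)/12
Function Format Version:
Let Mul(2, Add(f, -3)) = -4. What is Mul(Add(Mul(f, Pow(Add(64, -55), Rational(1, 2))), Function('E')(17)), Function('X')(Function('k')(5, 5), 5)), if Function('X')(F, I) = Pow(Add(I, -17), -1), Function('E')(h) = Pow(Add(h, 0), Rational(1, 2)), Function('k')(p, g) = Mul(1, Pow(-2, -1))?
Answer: Add(Rational(-1, 4), Mul(Rational(-1, 12), Pow(17, Rational(1, 2)))) ≈ -0.59359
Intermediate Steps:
f = 1 (f = Add(3, Mul(Rational(1, 2), -4)) = Add(3, -2) = 1)
Function('k')(p, g) = Rational(-1, 2) (Function('k')(p, g) = Mul(1, Rational(-1, 2)) = Rational(-1, 2))
Function('E')(h) = Pow(h, Rational(1, 2))
Function('X')(F, I) = Pow(Add(-17, I), -1)
Mul(Add(Mul(f, Pow(Add(64, -55), Rational(1, 2))), Function('E')(17)), Function('X')(Function('k')(5, 5), 5)) = Mul(Add(Mul(1, Pow(Add(64, -55), Rational(1, 2))), Pow(17, Rational(1, 2))), Pow(Add(-17, 5), -1)) = Mul(Add(Mul(1, Pow(9, Rational(1, 2))), Pow(17, Rational(1, 2))), Pow(-12, -1)) = Mul(Add(Mul(1, 3), Pow(17, Rational(1, 2))), Rational(-1, 12)) = Mul(Add(3, Pow(17, Rational(1, 2))), Rational(-1, 12)) = Add(Rational(-1, 4), Mul(Rational(-1, 12), Pow(17, Rational(1, 2))))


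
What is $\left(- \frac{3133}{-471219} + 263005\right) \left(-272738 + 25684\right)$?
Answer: $- \frac{30618132567952312}{471219} \approx -6.4976 \cdot 10^{10}$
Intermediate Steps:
$\left(- \frac{3133}{-471219} + 263005\right) \left(-272738 + 25684\right) = \left(\left(-3133\right) \left(- \frac{1}{471219}\right) + 263005\right) \left(-247054\right) = \left(\frac{3133}{471219} + 263005\right) \left(-247054\right) = \frac{123932956228}{471219} \left(-247054\right) = - \frac{30618132567952312}{471219}$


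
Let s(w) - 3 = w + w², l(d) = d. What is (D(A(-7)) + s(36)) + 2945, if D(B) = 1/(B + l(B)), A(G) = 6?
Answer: 51361/12 ≈ 4280.1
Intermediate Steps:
s(w) = 3 + w + w² (s(w) = 3 + (w + w²) = 3 + w + w²)
D(B) = 1/(2*B) (D(B) = 1/(B + B) = 1/(2*B))
(D(A(-7)) + s(36)) + 2945 = ((½)/6 + (3 + 36 + 36²)) + 2945 = ((½)*(⅙) + (3 + 36 + 1296)) + 2945 = (1/12 + 1335) + 2945 = 16021/12 + 2945 = 51361/12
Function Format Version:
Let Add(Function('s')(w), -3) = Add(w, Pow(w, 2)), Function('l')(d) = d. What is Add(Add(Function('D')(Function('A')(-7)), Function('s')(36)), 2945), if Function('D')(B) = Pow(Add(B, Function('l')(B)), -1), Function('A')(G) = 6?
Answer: Rational(51361, 12) ≈ 4280.1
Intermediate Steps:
Function('s')(w) = Add(3, w, Pow(w, 2)) (Function('s')(w) = Add(3, Add(w, Pow(w, 2))) = Add(3, w, Pow(w, 2)))
Function('D')(B) = Mul(Rational(1, 2), Pow(B, -1)) (Function('D')(B) = Pow(Add(B, B), -1) = Pow(Mul(2, B), -1) = Mul(Rational(1, 2), Pow(B, -1)))
Add(Add(Function('D')(Function('A')(-7)), Function('s')(36)), 2945) = Add(Add(Mul(Rational(1, 2), Pow(6, -1)), Add(3, 36, Pow(36, 2))), 2945) = Add(Add(Mul(Rational(1, 2), Rational(1, 6)), Add(3, 36, 1296)), 2945) = Add(Add(Rational(1, 12), 1335), 2945) = Add(Rational(16021, 12), 2945) = Rational(51361, 12)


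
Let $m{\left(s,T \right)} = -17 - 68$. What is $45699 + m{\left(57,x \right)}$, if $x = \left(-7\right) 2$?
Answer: $45614$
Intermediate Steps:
$x = -14$
$m{\left(s,T \right)} = -85$
$45699 + m{\left(57,x \right)} = 45699 - 85 = 45614$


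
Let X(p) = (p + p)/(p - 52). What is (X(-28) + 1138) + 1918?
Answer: 30567/10 ≈ 3056.7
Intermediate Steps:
X(p) = 2*p/(-52 + p) (X(p) = (2*p)/(-52 + p) = 2*p/(-52 + p))
(X(-28) + 1138) + 1918 = (2*(-28)/(-52 - 28) + 1138) + 1918 = (2*(-28)/(-80) + 1138) + 1918 = (2*(-28)*(-1/80) + 1138) + 1918 = (7/10 + 1138) + 1918 = 11387/10 + 1918 = 30567/10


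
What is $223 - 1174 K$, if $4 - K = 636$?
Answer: $742191$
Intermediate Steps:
$K = -632$ ($K = 4 - 636 = -632$)
$223 - 1174 K = 223 - -741968 = 223 + 741968 = 742191$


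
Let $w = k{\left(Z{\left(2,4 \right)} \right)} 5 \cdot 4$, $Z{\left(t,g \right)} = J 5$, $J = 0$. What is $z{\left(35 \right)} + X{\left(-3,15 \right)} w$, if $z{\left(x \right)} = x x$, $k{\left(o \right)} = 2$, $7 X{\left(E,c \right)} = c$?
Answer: $\frac{9175}{7} \approx 1310.7$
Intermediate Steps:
$X{\left(E,c \right)} = \frac{c}{7}$
$Z{\left(t,g \right)} = 0$ ($Z{\left(t,g \right)} = 0 \cdot 5 = 0$)
$z{\left(x \right)} = x^{2}$
$w = 40$ ($w = 2 \cdot 5 \cdot 4 = 10 \cdot 4 = 40$)
$z{\left(35 \right)} + X{\left(-3,15 \right)} w = 35^{2} + \frac{1}{7} \cdot 15 \cdot 40 = 1225 + \frac{15}{7} \cdot 40 = 1225 + \frac{600}{7} = \frac{9175}{7}$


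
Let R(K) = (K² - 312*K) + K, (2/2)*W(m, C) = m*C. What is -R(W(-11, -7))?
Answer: 18018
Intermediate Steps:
W(m, C) = C*m (W(m, C) = m*C = C*m)
R(K) = K² - 311*K
-R(W(-11, -7)) = -(-7*(-11))*(-311 - 7*(-11)) = -77*(-311 + 77) = -77*(-234) = -1*(-18018) = 18018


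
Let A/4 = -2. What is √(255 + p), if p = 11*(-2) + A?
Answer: 15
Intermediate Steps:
A = -8 (A = 4*(-2) = -8)
p = -30 (p = 11*(-2) - 8 = -22 - 8 = -30)
√(255 + p) = √(255 - 30) = √225 = 15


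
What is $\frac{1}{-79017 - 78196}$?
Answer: $- \frac{1}{157213} \approx -6.3608 \cdot 10^{-6}$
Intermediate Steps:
$\frac{1}{-79017 - 78196} = \frac{1}{-157213} = - \frac{1}{157213}$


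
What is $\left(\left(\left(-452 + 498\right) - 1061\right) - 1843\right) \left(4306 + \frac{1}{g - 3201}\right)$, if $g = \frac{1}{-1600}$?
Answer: $- \frac{63029223970548}{5121601} \approx -1.2307 \cdot 10^{7}$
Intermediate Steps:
$g = - \frac{1}{1600} \approx -0.000625$
$\left(\left(\left(-452 + 498\right) - 1061\right) - 1843\right) \left(4306 + \frac{1}{g - 3201}\right) = \left(\left(\left(-452 + 498\right) - 1061\right) - 1843\right) \left(4306 + \frac{1}{- \frac{1}{1600} - 3201}\right) = \left(\left(46 - 1061\right) - 1843\right) \left(4306 + \frac{1}{- \frac{5121601}{1600}}\right) = \left(-1015 - 1843\right) \left(4306 - \frac{1600}{5121601}\right) = \left(-2858\right) \frac{22053612306}{5121601} = - \frac{63029223970548}{5121601}$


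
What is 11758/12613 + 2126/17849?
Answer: 236683780/225129437 ≈ 1.0513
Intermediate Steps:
11758/12613 + 2126/17849 = 236683780/225129437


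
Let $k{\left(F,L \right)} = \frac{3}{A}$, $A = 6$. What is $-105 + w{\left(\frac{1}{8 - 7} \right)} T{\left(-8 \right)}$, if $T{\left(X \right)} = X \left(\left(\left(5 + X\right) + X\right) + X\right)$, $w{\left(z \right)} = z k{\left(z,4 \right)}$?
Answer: $-29$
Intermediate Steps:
$k{\left(F,L \right)} = \frac{1}{2}$ ($k{\left(F,L \right)} = \frac{3}{6} = 3 \cdot \frac{1}{6} = \frac{1}{2}$)
$w{\left(z \right)} = \frac{z}{2}$ ($w{\left(z \right)} = z \frac{1}{2} = \frac{z}{2}$)
$T{\left(X \right)} = X \left(5 + 3 X\right)$ ($T{\left(X \right)} = X \left(\left(5 + 2 X\right) + X\right) = X \left(5 + 3 X\right)$)
$-105 + w{\left(\frac{1}{8 - 7} \right)} T{\left(-8 \right)} = -105 + \frac{1}{2 \left(8 - 7\right)} \left(- 8 \left(5 + 3 \left(-8\right)\right)\right) = -105 + \frac{1}{2 \cdot 1} \left(- 8 \left(5 - 24\right)\right) = -105 + \frac{1}{2} \cdot 1 \left(\left(-8\right) \left(-19\right)\right) = -105 + \frac{1}{2} \cdot 152 = -105 + 76 = -29$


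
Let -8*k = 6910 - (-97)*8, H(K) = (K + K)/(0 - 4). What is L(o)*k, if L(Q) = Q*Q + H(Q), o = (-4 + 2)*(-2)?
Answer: -26901/2 ≈ -13451.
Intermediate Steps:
H(K) = -K/2 (H(K) = (2*K)/(-4) = (2*K)*(-¼) = -K/2)
o = 4 (o = -2*(-2) = 4)
L(Q) = Q² - Q/2 (L(Q) = Q*Q - Q/2 = Q² - Q/2)
k = -3843/4 (k = -(6910 - (-97)*8)/8 = -(6910 - 1*(-776))/8 = -(6910 + 776)/8 = -⅛*7686 = -3843/4 ≈ -960.75)
L(o)*k = (4*(-½ + 4))*(-3843/4) = (4*(7/2))*(-3843/4) = 14*(-3843/4) = -26901/2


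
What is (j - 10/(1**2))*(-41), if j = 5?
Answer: 205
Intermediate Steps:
(j - 10/(1**2))*(-41) = (5 - 10/(1**2))*(-41) = (5 - 10/1)*(-41) = (5 - 10*1)*(-41) = (5 - 10)*(-41) = -5*(-41) = 205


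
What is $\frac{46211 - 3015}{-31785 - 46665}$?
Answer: $- \frac{21598}{39225} \approx -0.55062$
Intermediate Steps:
$\frac{46211 - 3015}{-31785 - 46665} = \frac{43196}{-78450} = 43196 \left(- \frac{1}{78450}\right) = - \frac{21598}{39225}$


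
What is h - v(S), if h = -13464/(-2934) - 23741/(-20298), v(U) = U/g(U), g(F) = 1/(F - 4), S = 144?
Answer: -66681799153/3308574 ≈ -20154.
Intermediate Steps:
g(F) = 1/(-4 + F)
v(U) = U*(-4 + U) (v(U) = U/(1/(-4 + U)) = U*(-4 + U))
h = 19052687/3308574 (h = -13464*(-1/2934) - 23741*(-1/20298) = 748/163 + 23741/20298 = 19052687/3308574 ≈ 5.7586)
h - v(S) = 19052687/3308574 - 144*(-4 + 144) = 19052687/3308574 - 144*140 = 19052687/3308574 - 1*20160 = 19052687/3308574 - 20160 = -66681799153/3308574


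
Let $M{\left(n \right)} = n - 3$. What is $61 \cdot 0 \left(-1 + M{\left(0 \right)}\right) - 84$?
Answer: $-84$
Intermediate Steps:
$M{\left(n \right)} = -3 + n$
$61 \cdot 0 \left(-1 + M{\left(0 \right)}\right) - 84 = 61 \cdot 0 \left(-1 + \left(-3 + 0\right)\right) - 84 = 61 \cdot 0 \left(-1 - 3\right) - 84 = 61 \cdot 0 \left(-4\right) - 84 = 61 \cdot 0 - 84 = 0 - 84 = -84$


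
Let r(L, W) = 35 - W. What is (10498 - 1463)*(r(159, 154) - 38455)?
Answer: -348516090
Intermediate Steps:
(10498 - 1463)*(r(159, 154) - 38455) = (10498 - 1463)*((35 - 1*154) - 38455) = 9035*((35 - 154) - 38455) = 9035*(-119 - 38455) = 9035*(-38574) = -348516090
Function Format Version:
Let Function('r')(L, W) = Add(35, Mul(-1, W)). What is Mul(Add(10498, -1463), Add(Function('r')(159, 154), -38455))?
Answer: -348516090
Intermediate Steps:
Mul(Add(10498, -1463), Add(Function('r')(159, 154), -38455)) = Mul(Add(10498, -1463), Add(Add(35, Mul(-1, 154)), -38455)) = Mul(9035, Add(Add(35, -154), -38455)) = Mul(9035, Add(-119, -38455)) = Mul(9035, -38574) = -348516090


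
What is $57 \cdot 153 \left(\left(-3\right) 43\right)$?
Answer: $-1125009$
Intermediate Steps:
$57 \cdot 153 \left(\left(-3\right) 43\right) = 8721 \left(-129\right) = -1125009$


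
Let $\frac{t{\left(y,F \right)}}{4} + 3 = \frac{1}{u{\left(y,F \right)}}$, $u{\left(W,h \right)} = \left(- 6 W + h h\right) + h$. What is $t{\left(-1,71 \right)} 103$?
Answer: $- \frac{3162718}{2559} \approx -1235.9$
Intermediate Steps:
$u{\left(W,h \right)} = h + h^{2} - 6 W$ ($u{\left(W,h \right)} = \left(- 6 W + h^{2}\right) + h = \left(h^{2} - 6 W\right) + h = h + h^{2} - 6 W$)
$t{\left(y,F \right)} = -12 + \frac{4}{F + F^{2} - 6 y}$
$t{\left(-1,71 \right)} 103 = \left(-12 + \frac{4}{71 + 71^{2} - -6}\right) 103 = \left(-12 + \frac{4}{71 + 5041 + 6}\right) 103 = \left(-12 + \frac{4}{5118}\right) 103 = \left(-12 + 4 \cdot \frac{1}{5118}\right) 103 = \left(-12 + \frac{2}{2559}\right) 103 = \left(- \frac{30706}{2559}\right) 103 = - \frac{3162718}{2559}$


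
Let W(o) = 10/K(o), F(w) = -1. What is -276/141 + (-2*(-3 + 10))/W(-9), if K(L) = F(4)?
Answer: -131/235 ≈ -0.55745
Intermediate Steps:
K(L) = -1
W(o) = -10 (W(o) = 10/(-1) = 10*(-1) = -10)
-276/141 + (-2*(-3 + 10))/W(-9) = -276/141 - 2*(-3 + 10)/(-10) = -276*1/141 - 2*7*(-1/10) = -92/47 - 14*(-1/10) = -92/47 + 7/5 = -131/235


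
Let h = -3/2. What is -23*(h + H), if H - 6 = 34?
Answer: -1771/2 ≈ -885.50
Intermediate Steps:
H = 40 (H = 6 + 34 = 40)
h = -3/2 (h = -3*½ = -3/2 ≈ -1.5000)
-23*(h + H) = -23*(-3/2 + 40) = -23*77/2 = -1771/2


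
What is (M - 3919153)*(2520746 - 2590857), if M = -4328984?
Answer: 578285133207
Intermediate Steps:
(M - 3919153)*(2520746 - 2590857) = (-4328984 - 3919153)*(2520746 - 2590857) = -8248137*(-70111) = 578285133207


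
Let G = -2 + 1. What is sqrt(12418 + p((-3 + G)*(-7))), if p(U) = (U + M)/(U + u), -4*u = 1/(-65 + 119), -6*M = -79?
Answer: sqrt(454132953286)/6047 ≈ 111.44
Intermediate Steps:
M = 79/6 (M = -1/6*(-79) = 79/6 ≈ 13.167)
G = -1
u = -1/216 (u = -1/(4*(-65 + 119)) = -1/4/54 = -1/4*1/54 = -1/216 ≈ -0.0046296)
p(U) = (79/6 + U)/(-1/216 + U) (p(U) = (U + 79/6)/(U - 1/216) = (79/6 + U)/(-1/216 + U))
sqrt(12418 + p((-3 + G)*(-7))) = sqrt(12418 + 36*(79 + 6*((-3 - 1)*(-7)))/(-1 + 216*((-3 - 1)*(-7)))) = sqrt(12418 + 36*(79 + 6*(-4*(-7)))/(-1 + 216*(-4*(-7)))) = sqrt(12418 + 36*(79 + 6*28)/(-1 + 216*28)) = sqrt(12418 + 36*(79 + 168)/(-1 + 6048)) = sqrt(12418 + 36*247/6047) = sqrt(12418 + 36*(1/6047)*247) = sqrt(12418 + 8892/6047) = sqrt(75100538/6047) = sqrt(454132953286)/6047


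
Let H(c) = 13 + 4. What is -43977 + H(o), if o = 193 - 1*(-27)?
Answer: -43960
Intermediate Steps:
o = 220 (o = 193 + 27 = 220)
H(c) = 17
-43977 + H(o) = -43977 + 17 = -43960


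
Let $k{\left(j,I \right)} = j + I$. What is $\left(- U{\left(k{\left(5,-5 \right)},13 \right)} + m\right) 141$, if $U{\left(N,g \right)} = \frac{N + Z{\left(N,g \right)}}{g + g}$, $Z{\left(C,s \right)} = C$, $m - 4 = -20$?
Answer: $-2256$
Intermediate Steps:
$m = -16$ ($m = 4 - 20 = -16$)
$k{\left(j,I \right)} = I + j$
$U{\left(N,g \right)} = \frac{N}{g}$ ($U{\left(N,g \right)} = \frac{N + N}{g + g} = \frac{2 N}{2 g} = 2 N \frac{1}{2 g} = \frac{N}{g}$)
$\left(- U{\left(k{\left(5,-5 \right)},13 \right)} + m\right) 141 = \left(- \frac{-5 + 5}{13} - 16\right) 141 = \left(- \frac{0}{13} - 16\right) 141 = \left(\left(-1\right) 0 - 16\right) 141 = \left(0 - 16\right) 141 = \left(-16\right) 141 = -2256$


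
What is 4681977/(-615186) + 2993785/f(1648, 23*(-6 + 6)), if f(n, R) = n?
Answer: 305669786819/168971088 ≈ 1809.0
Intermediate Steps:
4681977/(-615186) + 2993785/f(1648, 23*(-6 + 6)) = 4681977/(-615186) + 2993785/1648 = 4681977*(-1/615186) + 2993785*(1/1648) = -1560659/205062 + 2993785/1648 = 305669786819/168971088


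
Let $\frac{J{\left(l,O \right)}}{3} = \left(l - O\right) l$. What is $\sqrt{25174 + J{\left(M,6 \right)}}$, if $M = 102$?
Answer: $5 \sqrt{2182} \approx 233.56$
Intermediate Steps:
$J{\left(l,O \right)} = 3 l \left(l - O\right)$ ($J{\left(l,O \right)} = 3 \left(l - O\right) l = 3 l \left(l - O\right)$)
$\sqrt{25174 + J{\left(M,6 \right)}} = \sqrt{25174 + 3 \cdot 102 \left(102 - 6\right)} = \sqrt{25174 + 3 \cdot 102 \cdot 96} = \sqrt{25174 + 29376} = \sqrt{54550} = 5 \sqrt{2182}$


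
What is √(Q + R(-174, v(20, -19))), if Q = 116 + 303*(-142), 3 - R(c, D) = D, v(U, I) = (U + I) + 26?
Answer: I*√42934 ≈ 207.21*I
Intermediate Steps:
v(U, I) = 26 + I + U (v(U, I) = (I + U) + 26 = 26 + I + U)
R(c, D) = 3 - D
Q = -42910 (Q = 116 - 43026 = -42910)
√(Q + R(-174, v(20, -19))) = √(-42910 + (3 - (26 - 19 + 20))) = √(-42910 + (3 - 1*27)) = √(-42910 + (3 - 27)) = √(-42910 - 24) = √(-42934) = I*√42934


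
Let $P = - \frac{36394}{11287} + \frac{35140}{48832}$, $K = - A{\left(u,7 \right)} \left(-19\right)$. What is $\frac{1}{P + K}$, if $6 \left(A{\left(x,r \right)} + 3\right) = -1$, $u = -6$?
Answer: $- \frac{59053584}{3700975157} \approx -0.015956$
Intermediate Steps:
$A{\left(x,r \right)} = - \frac{19}{6}$ ($A{\left(x,r \right)} = -3 + \frac{1}{6} \left(-1\right) = -3 - \frac{1}{6} = - \frac{19}{6}$)
$K = - \frac{361}{6}$ ($K = \left(-1\right) \left(- \frac{19}{6}\right) \left(-19\right) = \frac{19}{6} \left(-19\right) = - \frac{361}{6} \approx -60.167$)
$P = - \frac{49305951}{19684528}$ ($P = \left(-36394\right) \frac{1}{11287} + 35140 \cdot \frac{1}{48832} = - \frac{36394}{11287} + \frac{1255}{1744} = - \frac{49305951}{19684528} \approx -2.5048$)
$\frac{1}{P + K} = \frac{1}{- \frac{49305951}{19684528} - \frac{361}{6}} = \frac{1}{- \frac{3700975157}{59053584}} = - \frac{59053584}{3700975157}$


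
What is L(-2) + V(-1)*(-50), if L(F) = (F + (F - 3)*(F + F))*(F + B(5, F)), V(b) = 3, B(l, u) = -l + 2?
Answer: -240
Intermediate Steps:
B(l, u) = 2 - l
L(F) = (-3 + F)*(F + 2*F*(-3 + F)) (L(F) = (F + (F - 3)*(F + F))*(F + (2 - 1*5)) = (F + (-3 + F)*(2*F))*(F + (2 - 5)) = (F + 2*F*(-3 + F))*(F - 3) = (F + 2*F*(-3 + F))*(-3 + F) = (-3 + F)*(F + 2*F*(-3 + F)))
L(-2) + V(-1)*(-50) = -2*(15 - 11*(-2) + 2*(-2)²) + 3*(-50) = -2*(15 + 22 + 2*4) - 150 = -2*(15 + 22 + 8) - 150 = -2*45 - 150 = -90 - 150 = -240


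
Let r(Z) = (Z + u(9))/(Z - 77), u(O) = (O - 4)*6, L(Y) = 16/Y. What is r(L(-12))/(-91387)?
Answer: 86/21475945 ≈ 4.0045e-6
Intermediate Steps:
u(O) = -24 + 6*O (u(O) = (-4 + O)*6 = -24 + 6*O)
r(Z) = (30 + Z)/(-77 + Z) (r(Z) = (Z + (-24 + 6*9))/(Z - 77) = (Z + (-24 + 54))/(-77 + Z) = (Z + 30)/(-77 + Z) = (30 + Z)/(-77 + Z))
r(L(-12))/(-91387) = ((30 + 16/(-12))/(-77 + 16/(-12)))/(-91387) = ((30 + 16*(-1/12))/(-77 + 16*(-1/12)))*(-1/91387) = ((30 - 4/3)/(-77 - 4/3))*(-1/91387) = ((86/3)/(-235/3))*(-1/91387) = -3/235*86/3*(-1/91387) = -86/235*(-1/91387) = 86/21475945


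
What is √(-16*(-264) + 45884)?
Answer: 2*√12527 ≈ 223.85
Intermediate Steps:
√(-16*(-264) + 45884) = √(4224 + 45884) = √50108 = 2*√12527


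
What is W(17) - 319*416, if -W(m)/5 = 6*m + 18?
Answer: -133304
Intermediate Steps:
W(m) = -90 - 30*m (W(m) = -5*(6*m + 18) = -5*(18 + 6*m) = -90 - 30*m)
W(17) - 319*416 = (-90 - 30*17) - 319*416 = (-90 - 510) - 132704 = -600 - 132704 = -133304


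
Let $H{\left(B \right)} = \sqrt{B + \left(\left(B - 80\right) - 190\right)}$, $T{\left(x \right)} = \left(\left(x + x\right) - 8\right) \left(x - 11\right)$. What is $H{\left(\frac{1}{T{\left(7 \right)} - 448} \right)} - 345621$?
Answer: $-345621 + \frac{i \sqrt{3759539}}{118} \approx -3.4562 \cdot 10^{5} + 16.432 i$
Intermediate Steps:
$T{\left(x \right)} = \left(-11 + x\right) \left(-8 + 2 x\right)$ ($T{\left(x \right)} = \left(2 x - 8\right) \left(-11 + x\right) = \left(-8 + 2 x\right) \left(-11 + x\right) = \left(-11 + x\right) \left(-8 + 2 x\right)$)
$H{\left(B \right)} = \sqrt{-270 + 2 B}$ ($H{\left(B \right)} = \sqrt{B + \left(\left(B - 80\right) - 190\right)} = \sqrt{B + \left(\left(-80 + B\right) - 190\right)} = \sqrt{B + \left(-270 + B\right)} = \sqrt{-270 + 2 B}$)
$H{\left(\frac{1}{T{\left(7 \right)} - 448} \right)} - 345621 = \sqrt{-270 + \frac{2}{\left(88 - 210 + 2 \cdot 7^{2}\right) - 448}} - 345621 = \sqrt{-270 + \frac{2}{\left(88 - 210 + 2 \cdot 49\right) - 448}} - 345621 = \sqrt{-270 + \frac{2}{\left(88 - 210 + 98\right) - 448}} - 345621 = \sqrt{-270 + \frac{2}{-24 - 448}} - 345621 = \sqrt{-270 + \frac{2}{-472}} - 345621 = \sqrt{-270 + 2 \left(- \frac{1}{472}\right)} - 345621 = \sqrt{-270 - \frac{1}{236}} - 345621 = \sqrt{- \frac{63721}{236}} - 345621 = \frac{i \sqrt{3759539}}{118} - 345621 = -345621 + \frac{i \sqrt{3759539}}{118}$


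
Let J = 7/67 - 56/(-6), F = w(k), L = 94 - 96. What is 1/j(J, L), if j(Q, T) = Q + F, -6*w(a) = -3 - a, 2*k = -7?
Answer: 268/2507 ≈ 0.10690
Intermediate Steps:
k = -7/2 (k = (½)*(-7) = -7/2 ≈ -3.5000)
w(a) = ½ + a/6 (w(a) = -(-3 - a)/6 = ½ + a/6)
L = -2
F = -1/12 (F = ½ + (⅙)*(-7/2) = ½ - 7/12 = -1/12 ≈ -0.083333)
J = 1897/201 (J = 7*(1/67) - 56*(-⅙) = 7/67 + 28/3 = 1897/201 ≈ 9.4378)
j(Q, T) = -1/12 + Q (j(Q, T) = Q - 1/12 = -1/12 + Q)
1/j(J, L) = 1/(-1/12 + 1897/201) = 1/(2507/268) = 268/2507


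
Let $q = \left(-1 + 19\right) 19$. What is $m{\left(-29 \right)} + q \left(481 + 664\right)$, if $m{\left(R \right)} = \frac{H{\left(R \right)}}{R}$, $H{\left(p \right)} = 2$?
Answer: $\frac{11356108}{29} \approx 3.9159 \cdot 10^{5}$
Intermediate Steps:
$q = 342$ ($q = 18 \cdot 19 = 342$)
$m{\left(R \right)} = \frac{2}{R}$
$m{\left(-29 \right)} + q \left(481 + 664\right) = \frac{2}{-29} + 342 \left(481 + 664\right) = 2 \left(- \frac{1}{29}\right) + 342 \cdot 1145 = - \frac{2}{29} + 391590 = \frac{11356108}{29}$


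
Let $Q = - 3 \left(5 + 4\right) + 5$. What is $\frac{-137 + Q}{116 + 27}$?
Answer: $- \frac{159}{143} \approx -1.1119$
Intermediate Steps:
$Q = -22$ ($Q = \left(-3\right) 9 + 5 = -27 + 5 = -22$)
$\frac{-137 + Q}{116 + 27} = \frac{-137 - 22}{116 + 27} = - \frac{159}{143}$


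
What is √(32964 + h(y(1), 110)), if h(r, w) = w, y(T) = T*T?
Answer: √33074 ≈ 181.86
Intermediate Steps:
y(T) = T²
√(32964 + h(y(1), 110)) = √(32964 + 110) = √33074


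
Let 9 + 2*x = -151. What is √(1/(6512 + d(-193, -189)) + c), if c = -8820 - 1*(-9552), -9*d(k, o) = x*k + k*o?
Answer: √32771320311/6691 ≈ 27.056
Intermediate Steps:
x = -80 (x = -9/2 + (½)*(-151) = -9/2 - 151/2 = -80)
d(k, o) = 80*k/9 - k*o/9 (d(k, o) = -(-80*k + k*o)/9 = 80*k/9 - k*o/9)
c = 732 (c = -8820 + 9552 = 732)
√(1/(6512 + d(-193, -189)) + c) = √(1/(6512 + (⅑)*(-193)*(80 - 1*(-189))) + 732) = √(1/(6512 + (⅑)*(-193)*(80 + 189)) + 732) = √(1/(6512 + (⅑)*(-193)*269) + 732) = √(1/(6512 - 51917/9) + 732) = √(1/(6691/9) + 732) = √(9/6691 + 732) = √(4897821/6691) = √32771320311/6691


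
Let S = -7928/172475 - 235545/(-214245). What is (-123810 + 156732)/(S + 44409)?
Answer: 40551022055925/54701204576563 ≈ 0.74132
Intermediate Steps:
S = 2595139301/2463460425 (S = -7928*1/172475 - 235545*(-1/214245) = -7928/172475 + 15703/14283 = 2595139301/2463460425 ≈ 1.0535)
(-123810 + 156732)/(S + 44409) = (-123810 + 156732)/(2595139301/2463460425 + 44409) = 32922/(109402409153126/2463460425) = 32922*(2463460425/109402409153126) = 40551022055925/54701204576563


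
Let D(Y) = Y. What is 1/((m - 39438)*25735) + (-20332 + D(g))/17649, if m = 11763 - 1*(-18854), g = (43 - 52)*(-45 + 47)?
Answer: -124854639727/108283023495 ≈ -1.1530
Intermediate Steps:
g = -18 (g = -9*2 = -18)
m = 30617 (m = 11763 + 18854 = 30617)
1/((m - 39438)*25735) + (-20332 + D(g))/17649 = 1/((30617 - 39438)*25735) + (-20332 - 18)/17649 = (1/25735)/(-8821) - 20350*1/17649 = -1/8821*1/25735 - 550/477 = -1/227008435 - 550/477 = -124854639727/108283023495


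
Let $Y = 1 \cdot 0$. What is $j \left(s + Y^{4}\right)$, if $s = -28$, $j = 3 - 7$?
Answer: $112$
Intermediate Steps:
$j = -4$
$Y = 0$
$j \left(s + Y^{4}\right) = - 4 \left(-28 + 0^{4}\right) = - 4 \left(-28 + 0\right) = \left(-4\right) \left(-28\right) = 112$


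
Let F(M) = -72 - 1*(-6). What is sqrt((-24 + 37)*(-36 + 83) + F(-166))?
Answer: sqrt(545) ≈ 23.345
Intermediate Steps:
F(M) = -66 (F(M) = -72 + 6 = -66)
sqrt((-24 + 37)*(-36 + 83) + F(-166)) = sqrt((-24 + 37)*(-36 + 83) - 66) = sqrt(13*47 - 66) = sqrt(611 - 66) = sqrt(545)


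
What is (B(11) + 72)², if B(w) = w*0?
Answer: 5184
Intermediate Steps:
B(w) = 0
(B(11) + 72)² = (0 + 72)² = 72² = 5184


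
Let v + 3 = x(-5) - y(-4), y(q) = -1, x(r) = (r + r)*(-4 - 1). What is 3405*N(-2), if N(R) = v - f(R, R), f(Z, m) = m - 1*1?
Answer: 173655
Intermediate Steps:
x(r) = -10*r (x(r) = (2*r)*(-5) = -10*r)
f(Z, m) = -1 + m (f(Z, m) = m - 1 = -1 + m)
v = 48 (v = -3 + (-10*(-5) - 1*(-1)) = -3 + (50 + 1) = -3 + 51 = 48)
N(R) = 49 - R (N(R) = 48 - (-1 + R) = 48 + (1 - R) = 49 - R)
3405*N(-2) = 3405*(49 - 1*(-2)) = 3405*(49 + 2) = 3405*51 = 173655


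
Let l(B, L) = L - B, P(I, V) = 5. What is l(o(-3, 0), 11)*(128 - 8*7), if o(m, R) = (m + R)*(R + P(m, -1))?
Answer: 1872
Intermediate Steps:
o(m, R) = (5 + R)*(R + m) (o(m, R) = (m + R)*(R + 5) = (R + m)*(5 + R) = (5 + R)*(R + m))
l(o(-3, 0), 11)*(128 - 8*7) = (11 - (0² + 5*0 + 5*(-3) + 0*(-3)))*(128 - 8*7) = (11 - (0 + 0 - 15 + 0))*(128 - 56) = (11 - 1*(-15))*72 = (11 + 15)*72 = 26*72 = 1872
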